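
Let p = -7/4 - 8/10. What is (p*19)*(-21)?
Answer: 20349/20 ≈ 1017.5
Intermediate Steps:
p = -51/20 (p = -7*¼ - 8*⅒ = -7/4 - ⅘ = -51/20 ≈ -2.5500)
(p*19)*(-21) = -51/20*19*(-21) = -969/20*(-21) = 20349/20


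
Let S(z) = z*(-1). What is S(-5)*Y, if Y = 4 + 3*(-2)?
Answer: -10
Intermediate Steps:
Y = -2 (Y = 4 - 6 = -2)
S(z) = -z
S(-5)*Y = -1*(-5)*(-2) = 5*(-2) = -10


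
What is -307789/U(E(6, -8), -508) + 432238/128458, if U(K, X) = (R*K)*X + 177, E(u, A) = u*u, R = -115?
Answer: 434793464662/135092663013 ≈ 3.2185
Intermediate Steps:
E(u, A) = u²
U(K, X) = 177 - 115*K*X (U(K, X) = (-115*K)*X + 177 = -115*K*X + 177 = 177 - 115*K*X)
-307789/U(E(6, -8), -508) + 432238/128458 = -307789/(177 - 115*6²*(-508)) + 432238/128458 = -307789/(177 - 115*36*(-508)) + 432238*(1/128458) = -307789/(177 + 2103120) + 216119/64229 = -307789/2103297 + 216119/64229 = 434793464662/135092663013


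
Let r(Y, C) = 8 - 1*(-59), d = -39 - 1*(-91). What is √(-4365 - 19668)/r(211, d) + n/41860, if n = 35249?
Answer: 35249/41860 + I*√24033/67 ≈ 0.84207 + 2.3138*I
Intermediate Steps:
d = 52 (d = -39 + 91 = 52)
r(Y, C) = 67 (r(Y, C) = 8 + 59 = 67)
√(-4365 - 19668)/r(211, d) + n/41860 = √(-4365 - 19668)/67 + 35249/41860 = √(-24033)*(1/67) + 35249*(1/41860) = (I*√24033)*(1/67) + 35249/41860 = I*√24033/67 + 35249/41860 = 35249/41860 + I*√24033/67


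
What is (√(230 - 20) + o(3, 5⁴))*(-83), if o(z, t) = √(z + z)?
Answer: -83*√6 - 83*√210 ≈ -1406.1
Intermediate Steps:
o(z, t) = √2*√z (o(z, t) = √(2*z) = √2*√z)
(√(230 - 20) + o(3, 5⁴))*(-83) = (√(230 - 20) + √2*√3)*(-83) = (√210 + √6)*(-83) = (√6 + √210)*(-83) = -83*√6 - 83*√210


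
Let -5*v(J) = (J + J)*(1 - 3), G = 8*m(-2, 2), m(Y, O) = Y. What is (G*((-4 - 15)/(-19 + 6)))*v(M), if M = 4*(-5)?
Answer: 4864/13 ≈ 374.15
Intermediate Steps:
M = -20
G = -16 (G = 8*(-2) = -16)
v(J) = 4*J/5 (v(J) = -(J + J)*(1 - 3)/5 = -2*J*(-2)/5 = -(-4)*J/5 = 4*J/5)
(G*((-4 - 15)/(-19 + 6)))*v(M) = (-16*(-4 - 15)/(-19 + 6))*((⅘)*(-20)) = -(-304)/(-13)*(-16) = -(-304)*(-1)/13*(-16) = -16*19/13*(-16) = -304/13*(-16) = 4864/13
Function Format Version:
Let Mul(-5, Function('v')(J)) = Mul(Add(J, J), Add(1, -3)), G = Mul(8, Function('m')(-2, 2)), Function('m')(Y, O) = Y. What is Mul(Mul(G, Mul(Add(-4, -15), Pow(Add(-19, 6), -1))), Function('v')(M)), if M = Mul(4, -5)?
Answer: Rational(4864, 13) ≈ 374.15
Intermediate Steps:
M = -20
G = -16 (G = Mul(8, -2) = -16)
Function('v')(J) = Mul(Rational(4, 5), J) (Function('v')(J) = Mul(Rational(-1, 5), Mul(Add(J, J), Add(1, -3))) = Mul(Rational(-1, 5), Mul(Mul(2, J), -2)) = Mul(Rational(-1, 5), Mul(-4, J)) = Mul(Rational(4, 5), J))
Mul(Mul(G, Mul(Add(-4, -15), Pow(Add(-19, 6), -1))), Function('v')(M)) = Mul(Mul(-16, Mul(Add(-4, -15), Pow(Add(-19, 6), -1))), Mul(Rational(4, 5), -20)) = Mul(Mul(-16, Mul(-19, Pow(-13, -1))), -16) = Mul(Mul(-16, Mul(-19, Rational(-1, 13))), -16) = Mul(Mul(-16, Rational(19, 13)), -16) = Mul(Rational(-304, 13), -16) = Rational(4864, 13)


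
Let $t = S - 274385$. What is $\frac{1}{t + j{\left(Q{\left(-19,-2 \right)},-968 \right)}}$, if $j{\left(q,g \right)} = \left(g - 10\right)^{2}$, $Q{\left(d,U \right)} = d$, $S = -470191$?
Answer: $\frac{1}{211908} \approx 4.719 \cdot 10^{-6}$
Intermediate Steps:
$j{\left(q,g \right)} = \left(-10 + g\right)^{2}$
$t = -744576$ ($t = -470191 - 274385 = -744576$)
$\frac{1}{t + j{\left(Q{\left(-19,-2 \right)},-968 \right)}} = \frac{1}{-744576 + \left(-10 - 968\right)^{2}} = \frac{1}{-744576 + \left(-978\right)^{2}} = \frac{1}{-744576 + 956484} = \frac{1}{211908}$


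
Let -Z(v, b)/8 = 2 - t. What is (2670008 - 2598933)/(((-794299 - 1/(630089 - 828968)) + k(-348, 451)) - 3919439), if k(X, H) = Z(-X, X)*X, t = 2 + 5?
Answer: -14135324925/940231895381 ≈ -0.015034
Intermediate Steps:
t = 7
Z(v, b) = 40 (Z(v, b) = -8*(2 - 1*7) = -8*(2 - 7) = -8*(-5) = 40)
k(X, H) = 40*X
(2670008 - 2598933)/(((-794299 - 1/(630089 - 828968)) + k(-348, 451)) - 3919439) = (2670008 - 2598933)/(((-794299 - 1/(630089 - 828968)) + 40*(-348)) - 3919439) = 71075/(((-794299 - 1/(-198879)) - 13920) - 3919439) = 71075/(((-794299 - 1*(-1/198879)) - 13920) - 3919439) = 71075/(((-794299 + 1/198879) - 13920) - 3919439) = 71075/((-157969390820/198879 - 13920) - 3919439) = 71075/(-160737786500/198879 - 3919439) = 71075/(-940231895381/198879) = 71075*(-198879/940231895381) = -14135324925/940231895381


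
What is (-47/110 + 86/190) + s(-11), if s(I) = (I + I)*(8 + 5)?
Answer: -597687/2090 ≈ -285.97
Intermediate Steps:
s(I) = 26*I (s(I) = (2*I)*13 = 26*I)
(-47/110 + 86/190) + s(-11) = (-47/110 + 86/190) + 26*(-11) = (-47*1/110 + 86*(1/190)) - 286 = (-47/110 + 43/95) - 286 = 53/2090 - 286 = -597687/2090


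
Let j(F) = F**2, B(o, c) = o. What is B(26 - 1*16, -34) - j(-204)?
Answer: -41606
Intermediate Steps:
B(26 - 1*16, -34) - j(-204) = (26 - 1*16) - 1*(-204)**2 = (26 - 16) - 1*41616 = 10 - 41616 = -41606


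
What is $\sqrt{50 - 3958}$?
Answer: $2 i \sqrt{977} \approx 62.514 i$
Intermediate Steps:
$\sqrt{50 - 3958} = \sqrt{-3908} = 2 i \sqrt{977}$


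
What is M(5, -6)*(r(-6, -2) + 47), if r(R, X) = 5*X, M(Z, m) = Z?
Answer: 185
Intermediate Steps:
M(5, -6)*(r(-6, -2) + 47) = 5*(5*(-2) + 47) = 5*(-10 + 47) = 5*37 = 185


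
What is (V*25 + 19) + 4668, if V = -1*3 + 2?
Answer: 4662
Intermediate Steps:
V = -1 (V = -3 + 2 = -1)
(V*25 + 19) + 4668 = (-1*25 + 19) + 4668 = (-25 + 19) + 4668 = -6 + 4668 = 4662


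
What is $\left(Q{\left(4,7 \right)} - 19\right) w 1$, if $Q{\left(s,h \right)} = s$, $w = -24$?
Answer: $360$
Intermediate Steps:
$\left(Q{\left(4,7 \right)} - 19\right) w 1 = \left(4 - 19\right) \left(\left(-24\right) 1\right) = \left(-15\right) \left(-24\right) = 360$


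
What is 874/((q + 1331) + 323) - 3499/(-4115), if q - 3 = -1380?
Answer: 4565733/1139855 ≈ 4.0055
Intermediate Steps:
q = -1377 (q = 3 - 1380 = -1377)
874/((q + 1331) + 323) - 3499/(-4115) = 874/((-1377 + 1331) + 323) - 3499/(-4115) = 874/(-46 + 323) - 3499*(-1/4115) = 874/277 + 3499/4115 = 4565733/1139855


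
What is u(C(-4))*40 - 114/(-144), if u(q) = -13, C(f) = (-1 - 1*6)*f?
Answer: -12461/24 ≈ -519.21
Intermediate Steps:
C(f) = -7*f (C(f) = (-1 - 6)*f = -7*f)
u(C(-4))*40 - 114/(-144) = -13*40 - 114/(-144) = -520 - 114*(-1/144) = -520 + 19/24 = -12461/24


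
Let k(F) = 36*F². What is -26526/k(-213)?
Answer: -4421/272214 ≈ -0.016241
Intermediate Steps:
-26526/k(-213) = -26526/(36*(-213)²) = -26526/(36*45369) = -26526/1633284 = -26526*1/1633284 = -4421/272214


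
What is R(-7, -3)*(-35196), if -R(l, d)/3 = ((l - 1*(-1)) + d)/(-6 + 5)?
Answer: 950292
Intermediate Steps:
R(l, d) = 3 + 3*d + 3*l (R(l, d) = -3*((l - 1*(-1)) + d)/(-6 + 5) = -3*((l + 1) + d)/(-1) = -3*((1 + l) + d)*(-1) = -3*(1 + d + l)*(-1) = -3*(-1 - d - l) = 3 + 3*d + 3*l)
R(-7, -3)*(-35196) = (3 + 3*(-3) + 3*(-7))*(-35196) = (3 - 9 - 21)*(-35196) = -27*(-35196) = 950292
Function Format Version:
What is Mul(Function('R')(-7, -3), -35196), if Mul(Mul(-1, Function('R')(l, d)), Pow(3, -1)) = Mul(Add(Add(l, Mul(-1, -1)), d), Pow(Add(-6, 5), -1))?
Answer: 950292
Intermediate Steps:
Function('R')(l, d) = Add(3, Mul(3, d), Mul(3, l)) (Function('R')(l, d) = Mul(-3, Mul(Add(Add(l, Mul(-1, -1)), d), Pow(Add(-6, 5), -1))) = Mul(-3, Mul(Add(Add(l, 1), d), Pow(-1, -1))) = Mul(-3, Mul(Add(Add(1, l), d), -1)) = Mul(-3, Mul(Add(1, d, l), -1)) = Mul(-3, Add(-1, Mul(-1, d), Mul(-1, l))) = Add(3, Mul(3, d), Mul(3, l)))
Mul(Function('R')(-7, -3), -35196) = Mul(Add(3, Mul(3, -3), Mul(3, -7)), -35196) = Mul(Add(3, -9, -21), -35196) = Mul(-27, -35196) = 950292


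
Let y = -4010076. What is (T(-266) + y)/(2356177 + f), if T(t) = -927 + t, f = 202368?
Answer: -4011269/2558545 ≈ -1.5678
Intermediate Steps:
(T(-266) + y)/(2356177 + f) = ((-927 - 266) - 4010076)/(2356177 + 202368) = (-1193 - 4010076)/2558545 = -4011269*1/2558545 = -4011269/2558545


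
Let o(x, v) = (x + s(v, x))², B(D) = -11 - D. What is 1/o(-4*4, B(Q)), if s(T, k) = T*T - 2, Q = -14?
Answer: 1/81 ≈ 0.012346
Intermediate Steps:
s(T, k) = -2 + T² (s(T, k) = T² - 2 = -2 + T²)
o(x, v) = (-2 + x + v²)² (o(x, v) = (x + (-2 + v²))² = (-2 + x + v²)²)
1/o(-4*4, B(Q)) = 1/((-2 - 4*4 + (-11 - 1*(-14))²)²) = 1/((-2 - 16 + (-11 + 14)²)²) = 1/((-2 - 16 + 3²)²) = 1/((-2 - 16 + 9)²) = 1/((-9)²) = 1/81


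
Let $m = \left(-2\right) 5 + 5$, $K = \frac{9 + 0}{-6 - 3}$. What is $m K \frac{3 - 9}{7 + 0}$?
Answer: $- \frac{30}{7} \approx -4.2857$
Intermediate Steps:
$K = -1$ ($K = \frac{9}{-9} = 9 \left(- \frac{1}{9}\right) = -1$)
$m = -5$ ($m = -10 + 5 = -5$)
$m K \frac{3 - 9}{7 + 0} = \left(-5\right) \left(-1\right) \frac{3 - 9}{7 + 0} = 5 \left(- \frac{6}{7}\right) = - \frac{30}{7}$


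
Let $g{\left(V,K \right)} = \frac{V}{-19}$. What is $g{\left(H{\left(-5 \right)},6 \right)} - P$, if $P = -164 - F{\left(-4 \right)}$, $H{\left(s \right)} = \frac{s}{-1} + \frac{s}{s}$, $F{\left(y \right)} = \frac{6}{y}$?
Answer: $\frac{6163}{38} \approx 162.18$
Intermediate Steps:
$H{\left(s \right)} = 1 - s$ ($H{\left(s \right)} = s \left(-1\right) + 1 = - s + 1 = 1 - s$)
$P = - \frac{325}{2}$ ($P = -164 - \frac{6}{-4} = -164 - 6 \left(- \frac{1}{4}\right) = -164 - - \frac{3}{2} = -164 + \frac{3}{2} = - \frac{325}{2} \approx -162.5$)
$g{\left(V,K \right)} = - \frac{V}{19}$ ($g{\left(V,K \right)} = V \left(- \frac{1}{19}\right) = - \frac{V}{19}$)
$g{\left(H{\left(-5 \right)},6 \right)} - P = - \frac{1 - -5}{19} - - \frac{325}{2} = - \frac{1 + 5}{19} + \frac{325}{2} = \left(- \frac{1}{19}\right) 6 + \frac{325}{2} = - \frac{6}{19} + \frac{325}{2} = \frac{6163}{38}$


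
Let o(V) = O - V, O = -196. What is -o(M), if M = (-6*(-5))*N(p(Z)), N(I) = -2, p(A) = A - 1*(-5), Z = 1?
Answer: 136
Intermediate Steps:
p(A) = 5 + A (p(A) = A + 5 = 5 + A)
M = -60 (M = -6*(-5)*(-2) = 30*(-2) = -60)
o(V) = -196 - V
-o(M) = -(-196 - 1*(-60)) = -(-196 + 60) = -1*(-136) = 136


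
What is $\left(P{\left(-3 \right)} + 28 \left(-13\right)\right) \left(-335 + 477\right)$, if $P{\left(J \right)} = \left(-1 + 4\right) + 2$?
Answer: $-50978$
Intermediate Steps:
$P{\left(J \right)} = 5$ ($P{\left(J \right)} = 3 + 2 = 5$)
$\left(P{\left(-3 \right)} + 28 \left(-13\right)\right) \left(-335 + 477\right) = \left(5 + 28 \left(-13\right)\right) \left(-335 + 477\right) = \left(5 - 364\right) 142 = \left(-359\right) 142 = -50978$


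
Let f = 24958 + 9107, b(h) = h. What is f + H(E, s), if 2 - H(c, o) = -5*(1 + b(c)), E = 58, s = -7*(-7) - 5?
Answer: 34362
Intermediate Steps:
s = 44 (s = 49 - 5 = 44)
f = 34065
H(c, o) = 7 + 5*c (H(c, o) = 2 - (-5)*(1 + c) = 2 - (-5 - 5*c) = 2 + (5 + 5*c) = 7 + 5*c)
f + H(E, s) = 34065 + (7 + 5*58) = 34065 + (7 + 290) = 34065 + 297 = 34362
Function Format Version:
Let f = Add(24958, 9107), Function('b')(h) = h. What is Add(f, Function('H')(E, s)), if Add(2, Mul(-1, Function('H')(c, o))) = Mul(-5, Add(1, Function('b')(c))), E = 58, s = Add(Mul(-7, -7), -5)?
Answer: 34362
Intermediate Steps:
s = 44 (s = Add(49, -5) = 44)
f = 34065
Function('H')(c, o) = Add(7, Mul(5, c)) (Function('H')(c, o) = Add(2, Mul(-1, Mul(-5, Add(1, c)))) = Add(2, Mul(-1, Add(-5, Mul(-5, c)))) = Add(2, Add(5, Mul(5, c))) = Add(7, Mul(5, c)))
Add(f, Function('H')(E, s)) = Add(34065, Add(7, Mul(5, 58))) = Add(34065, Add(7, 290)) = Add(34065, 297) = 34362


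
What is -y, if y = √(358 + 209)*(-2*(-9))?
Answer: -162*√7 ≈ -428.61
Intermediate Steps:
y = 162*√7 (y = √567*18 = (9*√7)*18 = 162*√7 ≈ 428.61)
-y = -162*√7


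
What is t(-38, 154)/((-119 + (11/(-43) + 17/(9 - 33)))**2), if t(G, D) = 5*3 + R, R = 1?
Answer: 17040384/15327182809 ≈ 0.0011118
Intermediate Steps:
t(G, D) = 16 (t(G, D) = 5*3 + 1 = 15 + 1 = 16)
t(-38, 154)/((-119 + (11/(-43) + 17/(9 - 33)))**2) = 16/((-119 + (11/(-43) + 17/(9 - 33)))**2) = 16/((-119 + (11*(-1/43) + 17/(-24)))**2) = 16/((-119 + (-11/43 + 17*(-1/24)))**2) = 16/((-119 + (-11/43 - 17/24))**2) = 16/((-119 - 995/1032)**2) = 16/((-123803/1032)**2) = 16/(15327182809/1065024) = 16*(1065024/15327182809) = 17040384/15327182809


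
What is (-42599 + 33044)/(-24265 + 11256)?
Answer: 9555/13009 ≈ 0.73449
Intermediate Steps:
(-42599 + 33044)/(-24265 + 11256) = -9555/(-13009) = -9555*(-1/13009) = 9555/13009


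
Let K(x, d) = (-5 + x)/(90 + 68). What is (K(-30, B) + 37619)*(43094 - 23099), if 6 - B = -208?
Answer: 118845621165/158 ≈ 7.5219e+8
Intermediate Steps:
B = 214 (B = 6 - 1*(-208) = 6 + 208 = 214)
K(x, d) = -5/158 + x/158 (K(x, d) = (-5 + x)/158 = (-5 + x)*(1/158) = -5/158 + x/158)
(K(-30, B) + 37619)*(43094 - 23099) = ((-5/158 + (1/158)*(-30)) + 37619)*(43094 - 23099) = ((-5/158 - 15/79) + 37619)*19995 = (-35/158 + 37619)*19995 = (5943767/158)*19995 = 118845621165/158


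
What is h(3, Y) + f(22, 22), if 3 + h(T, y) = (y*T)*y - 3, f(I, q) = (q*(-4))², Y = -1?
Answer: 7741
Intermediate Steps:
f(I, q) = 16*q² (f(I, q) = (-4*q)² = 16*q²)
h(T, y) = -6 + T*y² (h(T, y) = -3 + ((y*T)*y - 3) = -3 + ((T*y)*y - 3) = -3 + (T*y² - 3) = -3 + (-3 + T*y²) = -6 + T*y²)
h(3, Y) + f(22, 22) = (-6 + 3*(-1)²) + 16*22² = (-6 + 3*1) + 16*484 = (-6 + 3) + 7744 = -3 + 7744 = 7741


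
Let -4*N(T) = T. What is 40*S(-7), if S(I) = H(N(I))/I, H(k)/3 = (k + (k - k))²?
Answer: -105/2 ≈ -52.500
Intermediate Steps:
N(T) = -T/4
H(k) = 3*k² (H(k) = 3*(k + (k - k))² = 3*(k + 0)² = 3*k²)
S(I) = 3*I/16 (S(I) = (3*(-I/4)²)/I = (3*(I²/16))/I = (3*I²/16)/I = 3*I/16)
40*S(-7) = 40*((3/16)*(-7)) = 40*(-21/16) = -105/2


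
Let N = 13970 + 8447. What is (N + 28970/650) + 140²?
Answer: 2734002/65 ≈ 42062.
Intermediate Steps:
N = 22417
(N + 28970/650) + 140² = (22417 + 28970/650) + 140² = (22417 + 28970*(1/650)) + 19600 = (22417 + 2897/65) + 19600 = 1460002/65 + 19600 = 2734002/65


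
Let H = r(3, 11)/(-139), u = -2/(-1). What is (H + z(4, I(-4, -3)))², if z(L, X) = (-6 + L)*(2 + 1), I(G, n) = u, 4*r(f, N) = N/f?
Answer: 100380361/2782224 ≈ 36.079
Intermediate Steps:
r(f, N) = N/(4*f) (r(f, N) = (N/f)/4 = N/(4*f))
u = 2 (u = -2*(-1) = 2)
I(G, n) = 2
z(L, X) = -18 + 3*L (z(L, X) = (-6 + L)*3 = -18 + 3*L)
H = -11/1668 (H = ((¼)*11/3)/(-139) = ((¼)*11*(⅓))*(-1/139) = (11/12)*(-1/139) = -11/1668 ≈ -0.0065947)
(H + z(4, I(-4, -3)))² = (-11/1668 + (-18 + 3*4))² = (-11/1668 + (-18 + 12))² = (-11/1668 - 6)² = (-10019/1668)² = 100380361/2782224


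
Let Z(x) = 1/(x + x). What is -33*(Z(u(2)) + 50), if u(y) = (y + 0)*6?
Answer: -13211/8 ≈ -1651.4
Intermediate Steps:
u(y) = 6*y (u(y) = y*6 = 6*y)
Z(x) = 1/(2*x)
-33*(Z(u(2)) + 50) = -33*(1/(2*((6*2))) + 50) = -33*((1/2)/12 + 50) = -33*((1/2)*(1/12) + 50) = -33*(1/24 + 50) = -33*1201/24 = -13211/8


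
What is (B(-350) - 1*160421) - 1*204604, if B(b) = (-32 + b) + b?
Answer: -365757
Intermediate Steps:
B(b) = -32 + 2*b
(B(-350) - 1*160421) - 1*204604 = ((-32 + 2*(-350)) - 1*160421) - 1*204604 = ((-32 - 700) - 160421) - 204604 = (-732 - 160421) - 204604 = -161153 - 204604 = -365757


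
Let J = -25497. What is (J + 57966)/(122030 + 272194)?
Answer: 10823/131408 ≈ 0.082362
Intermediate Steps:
(J + 57966)/(122030 + 272194) = (-25497 + 57966)/(122030 + 272194) = 32469/394224 = 32469*(1/394224) = 10823/131408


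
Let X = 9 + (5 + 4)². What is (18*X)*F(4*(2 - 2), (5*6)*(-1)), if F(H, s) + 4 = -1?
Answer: -8100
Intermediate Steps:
F(H, s) = -5 (F(H, s) = -4 - 1 = -5)
X = 90 (X = 9 + 9² = 9 + 81 = 90)
(18*X)*F(4*(2 - 2), (5*6)*(-1)) = (18*90)*(-5) = 1620*(-5) = -8100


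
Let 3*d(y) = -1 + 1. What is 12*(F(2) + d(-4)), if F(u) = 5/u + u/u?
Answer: 42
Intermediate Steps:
d(y) = 0 (d(y) = (-1 + 1)/3 = (⅓)*0 = 0)
F(u) = 1 + 5/u (F(u) = 5/u + 1 = 1 + 5/u)
12*(F(2) + d(-4)) = 12*((5 + 2)/2 + 0) = 12*((½)*7 + 0) = 12*(7/2 + 0) = 12*(7/2) = 42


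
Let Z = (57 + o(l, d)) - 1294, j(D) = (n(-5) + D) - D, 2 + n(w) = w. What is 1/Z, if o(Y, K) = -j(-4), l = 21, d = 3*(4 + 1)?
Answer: -1/1230 ≈ -0.00081301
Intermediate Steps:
n(w) = -2 + w
d = 15 (d = 3*5 = 15)
j(D) = -7 (j(D) = ((-2 - 5) + D) - D = (-7 + D) - D = -7)
o(Y, K) = 7 (o(Y, K) = -1*(-7) = 7)
Z = -1230 (Z = (57 + 7) - 1294 = 64 - 1294 = -1230)
1/Z = 1/(-1230) = -1/1230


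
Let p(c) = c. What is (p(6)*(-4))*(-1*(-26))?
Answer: -624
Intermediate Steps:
(p(6)*(-4))*(-1*(-26)) = (6*(-4))*(-1*(-26)) = -24*26 = -624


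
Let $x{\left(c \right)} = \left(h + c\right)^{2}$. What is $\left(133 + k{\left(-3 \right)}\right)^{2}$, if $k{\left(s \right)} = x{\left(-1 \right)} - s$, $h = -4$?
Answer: $25921$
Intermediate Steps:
$x{\left(c \right)} = \left(-4 + c\right)^{2}$
$k{\left(s \right)} = 25 - s$ ($k{\left(s \right)} = \left(-4 - 1\right)^{2} - s = \left(-5\right)^{2} - s = 25 - s$)
$\left(133 + k{\left(-3 \right)}\right)^{2} = \left(133 + \left(25 - -3\right)\right)^{2} = \left(133 + \left(25 + 3\right)\right)^{2} = \left(133 + 28\right)^{2} = 161^{2} = 25921$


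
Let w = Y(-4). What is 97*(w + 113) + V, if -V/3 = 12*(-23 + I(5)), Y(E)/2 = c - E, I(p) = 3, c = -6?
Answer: 11293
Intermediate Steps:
Y(E) = -12 - 2*E (Y(E) = 2*(-6 - E) = -12 - 2*E)
w = -4 (w = -12 - 2*(-4) = -12 + 8 = -4)
V = 720 (V = -36*(-23 + 3) = -36*(-20) = -3*(-240) = 720)
97*(w + 113) + V = 97*(-4 + 113) + 720 = 97*109 + 720 = 10573 + 720 = 11293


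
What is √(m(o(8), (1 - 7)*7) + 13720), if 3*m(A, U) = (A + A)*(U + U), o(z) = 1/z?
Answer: √13713 ≈ 117.10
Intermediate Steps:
m(A, U) = 4*A*U/3 (m(A, U) = ((A + A)*(U + U))/3 = ((2*A)*(2*U))/3 = (4*A*U)/3 = 4*A*U/3)
√(m(o(8), (1 - 7)*7) + 13720) = √((4/3)*((1 - 7)*7)/8 + 13720) = √((4/3)*(⅛)*(-6*7) + 13720) = √((4/3)*(⅛)*(-42) + 13720) = √(-7 + 13720) = √13713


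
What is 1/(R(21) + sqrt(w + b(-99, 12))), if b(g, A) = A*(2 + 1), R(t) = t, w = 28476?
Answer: -7/9357 + 4*sqrt(22)/3119 ≈ 0.0052672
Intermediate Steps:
b(g, A) = 3*A (b(g, A) = A*3 = 3*A)
1/(R(21) + sqrt(w + b(-99, 12))) = 1/(21 + sqrt(28476 + 3*12)) = 1/(21 + sqrt(28476 + 36)) = 1/(21 + sqrt(28512)) = 1/(21 + 36*sqrt(22))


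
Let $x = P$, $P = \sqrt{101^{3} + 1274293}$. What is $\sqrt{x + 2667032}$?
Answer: $\sqrt{2667032 + 3 \sqrt{256066}} \approx 1633.6$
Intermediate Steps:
$P = 3 \sqrt{256066}$ ($P = \sqrt{1030301 + 1274293} = \sqrt{2304594} = 3 \sqrt{256066} \approx 1518.1$)
$x = 3 \sqrt{256066} \approx 1518.1$
$\sqrt{x + 2667032} = \sqrt{3 \sqrt{256066} + 2667032} = \sqrt{2667032 + 3 \sqrt{256066}}$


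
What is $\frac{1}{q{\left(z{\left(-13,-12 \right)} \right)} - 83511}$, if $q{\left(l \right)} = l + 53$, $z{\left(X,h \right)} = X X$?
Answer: $- \frac{1}{83289} \approx -1.2006 \cdot 10^{-5}$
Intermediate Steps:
$z{\left(X,h \right)} = X^{2}$
$q{\left(l \right)} = 53 + l$
$\frac{1}{q{\left(z{\left(-13,-12 \right)} \right)} - 83511} = \frac{1}{\left(53 + \left(-13\right)^{2}\right) - 83511} = \frac{1}{\left(53 + 169\right) - 83511} = \frac{1}{222 - 83511} = \frac{1}{-83289} = - \frac{1}{83289}$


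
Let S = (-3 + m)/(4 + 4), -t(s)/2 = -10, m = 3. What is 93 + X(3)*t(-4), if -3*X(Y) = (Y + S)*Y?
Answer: 33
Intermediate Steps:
t(s) = 20 (t(s) = -2*(-10) = 20)
S = 0 (S = (-3 + 3)/(4 + 4) = 0/8 = 0*(⅛) = 0)
X(Y) = -Y²/3 (X(Y) = -(Y + 0)*Y/3 = -Y*Y/3 = -Y²/3)
93 + X(3)*t(-4) = 93 - ⅓*3²*20 = 93 - ⅓*9*20 = 93 - 3*20 = 93 - 60 = 33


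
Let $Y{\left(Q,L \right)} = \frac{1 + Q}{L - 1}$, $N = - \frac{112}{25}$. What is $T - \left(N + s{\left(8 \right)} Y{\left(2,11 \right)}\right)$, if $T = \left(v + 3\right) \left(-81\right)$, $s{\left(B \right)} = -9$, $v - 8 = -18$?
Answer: $\frac{28709}{50} \approx 574.18$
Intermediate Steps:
$v = -10$ ($v = 8 - 18 = -10$)
$N = - \frac{112}{25}$ ($N = \left(-112\right) \frac{1}{25} = - \frac{112}{25} \approx -4.48$)
$Y{\left(Q,L \right)} = \frac{1 + Q}{-1 + L}$
$T = 567$ ($T = \left(-10 + 3\right) \left(-81\right) = \left(-7\right) \left(-81\right) = 567$)
$T - \left(N + s{\left(8 \right)} Y{\left(2,11 \right)}\right) = 567 - \left(- \frac{112}{25} - 9 \frac{1 + 2}{-1 + 11}\right) = 567 - \left(- \frac{112}{25} - 9 \cdot \frac{1}{10} \cdot 3\right) = 567 - \left(- \frac{112}{25} - \frac{27}{10}\right) = 567 - - \frac{359}{50} = 567 + \frac{359}{50} = \frac{28709}{50}$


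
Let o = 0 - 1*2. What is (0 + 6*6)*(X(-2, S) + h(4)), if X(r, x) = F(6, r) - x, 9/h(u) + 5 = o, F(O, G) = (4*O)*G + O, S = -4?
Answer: -9900/7 ≈ -1414.3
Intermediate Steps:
o = -2 (o = 0 - 2 = -2)
F(O, G) = O + 4*G*O (F(O, G) = 4*G*O + O = O + 4*G*O)
h(u) = -9/7 (h(u) = 9/(-5 - 2) = 9/(-7) = 9*(-⅐) = -9/7)
X(r, x) = 6 - x + 24*r (X(r, x) = 6*(1 + 4*r) - x = (6 + 24*r) - x = 6 - x + 24*r)
(0 + 6*6)*(X(-2, S) + h(4)) = (0 + 6*6)*((6 - 1*(-4) + 24*(-2)) - 9/7) = (0 + 36)*((6 + 4 - 48) - 9/7) = 36*(-38 - 9/7) = 36*(-275/7) = -9900/7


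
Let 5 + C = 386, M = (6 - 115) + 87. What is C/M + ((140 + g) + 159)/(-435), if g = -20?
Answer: -57291/3190 ≈ -17.960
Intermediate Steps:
M = -22 (M = -109 + 87 = -22)
C = 381 (C = -5 + 386 = 381)
C/M + ((140 + g) + 159)/(-435) = 381/(-22) + ((140 - 20) + 159)/(-435) = 381*(-1/22) + (120 + 159)*(-1/435) = -381/22 + 279*(-1/435) = -381/22 - 93/145 = -57291/3190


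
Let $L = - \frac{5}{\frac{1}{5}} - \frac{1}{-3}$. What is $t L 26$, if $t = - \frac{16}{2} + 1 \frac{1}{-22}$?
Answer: $\frac{56758}{11} \approx 5159.8$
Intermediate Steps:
$t = - \frac{177}{22}$ ($t = \left(-16\right) \frac{1}{2} + 1 \left(- \frac{1}{22}\right) = -8 - \frac{1}{22} = - \frac{177}{22} \approx -8.0455$)
$L = - \frac{74}{3}$ ($L = - 5 \frac{1}{\frac{1}{5}} - - \frac{1}{3} = \left(-5\right) 5 + \frac{1}{3} = -25 + \frac{1}{3} = - \frac{74}{3} \approx -24.667$)
$t L 26 = \left(- \frac{177}{22}\right) \left(- \frac{74}{3}\right) 26 = \frac{2183}{11} \cdot 26 = \frac{56758}{11}$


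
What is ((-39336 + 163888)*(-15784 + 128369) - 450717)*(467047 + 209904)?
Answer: 9492366819857053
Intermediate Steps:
((-39336 + 163888)*(-15784 + 128369) - 450717)*(467047 + 209904) = (124552*112585 - 450717)*676951 = (14022686920 - 450717)*676951 = 14022236203*676951 = 9492366819857053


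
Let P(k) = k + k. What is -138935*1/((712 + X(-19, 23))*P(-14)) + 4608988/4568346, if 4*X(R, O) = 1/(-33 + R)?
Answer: 46645111634/5846721489 ≈ 7.9780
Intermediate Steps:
P(k) = 2*k
X(R, O) = 1/(4*(-33 + R))
-138935*1/((712 + X(-19, 23))*P(-14)) + 4608988/4568346 = -138935*(-1/(28*(712 + 1/(4*(-33 - 19))))) + 4608988/4568346 = -138935*(-1/(28*(712 + (¼)/(-52)))) + 4608988*(1/4568346) = -138935*(-1/(28*(712 + (¼)*(-1/52)))) + 2304494/2284173 = -138935*(-1/(28*(712 - 1/208))) + 2304494/2284173 = -138935/((-28*148095/208)) + 2304494/2284173 = -138935/(-1036665/52) + 2304494/2284173 = -138935*(-52/1036665) + 2304494/2284173 = 1444924/207333 + 2304494/2284173 = 46645111634/5846721489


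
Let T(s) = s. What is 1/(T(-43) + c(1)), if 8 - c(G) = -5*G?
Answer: -1/30 ≈ -0.033333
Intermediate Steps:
c(G) = 8 + 5*G (c(G) = 8 - (-5)*G = 8 + 5*G)
1/(T(-43) + c(1)) = 1/(-43 + (8 + 5*1)) = 1/(-43 + (8 + 5)) = 1/(-43 + 13) = 1/(-30) = -1/30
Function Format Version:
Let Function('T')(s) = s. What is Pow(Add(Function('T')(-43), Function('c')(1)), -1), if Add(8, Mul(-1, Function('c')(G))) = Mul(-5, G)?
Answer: Rational(-1, 30) ≈ -0.033333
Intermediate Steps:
Function('c')(G) = Add(8, Mul(5, G)) (Function('c')(G) = Add(8, Mul(-1, Mul(-5, G))) = Add(8, Mul(5, G)))
Pow(Add(Function('T')(-43), Function('c')(1)), -1) = Pow(Add(-43, Add(8, Mul(5, 1))), -1) = Pow(Add(-43, Add(8, 5)), -1) = Pow(Add(-43, 13), -1) = Pow(-30, -1) = Rational(-1, 30)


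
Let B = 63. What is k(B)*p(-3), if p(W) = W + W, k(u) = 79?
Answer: -474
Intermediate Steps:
p(W) = 2*W
k(B)*p(-3) = 79*(2*(-3)) = 79*(-6) = -474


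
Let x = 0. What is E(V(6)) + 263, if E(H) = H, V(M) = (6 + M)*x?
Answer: 263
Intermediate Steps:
V(M) = 0 (V(M) = (6 + M)*0 = 0)
E(V(6)) + 263 = 0 + 263 = 263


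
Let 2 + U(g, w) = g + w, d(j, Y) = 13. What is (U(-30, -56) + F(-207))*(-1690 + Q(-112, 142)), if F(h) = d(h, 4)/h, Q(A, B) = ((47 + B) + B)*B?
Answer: -275330816/69 ≈ -3.9903e+6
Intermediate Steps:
Q(A, B) = B*(47 + 2*B) (Q(A, B) = (47 + 2*B)*B = B*(47 + 2*B))
U(g, w) = -2 + g + w (U(g, w) = -2 + (g + w) = -2 + g + w)
F(h) = 13/h
(U(-30, -56) + F(-207))*(-1690 + Q(-112, 142)) = ((-2 - 30 - 56) + 13/(-207))*(-1690 + 142*(47 + 2*142)) = (-88 + 13*(-1/207))*(-1690 + 142*(47 + 284)) = (-88 - 13/207)*(-1690 + 142*331) = -18229*(-1690 + 47002)/207 = -18229/207*45312 = -275330816/69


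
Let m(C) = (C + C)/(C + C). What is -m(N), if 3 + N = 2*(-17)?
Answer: -1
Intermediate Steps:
N = -37 (N = -3 + 2*(-17) = -3 - 34 = -37)
m(C) = 1 (m(C) = (2*C)/((2*C)) = (2*C)*(1/(2*C)) = 1)
-m(N) = -1*1 = -1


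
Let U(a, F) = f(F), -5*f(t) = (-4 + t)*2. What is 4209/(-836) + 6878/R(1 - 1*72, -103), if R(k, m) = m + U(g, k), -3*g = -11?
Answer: -6057265/61028 ≈ -99.254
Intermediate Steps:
g = 11/3 (g = -⅓*(-11) = 11/3 ≈ 3.6667)
f(t) = 8/5 - 2*t/5 (f(t) = -(-4 + t)*2/5 = -(-8 + 2*t)/5 = 8/5 - 2*t/5)
U(a, F) = 8/5 - 2*F/5
R(k, m) = 8/5 + m - 2*k/5 (R(k, m) = m + (8/5 - 2*k/5) = 8/5 + m - 2*k/5)
4209/(-836) + 6878/R(1 - 1*72, -103) = 4209/(-836) + 6878/(8/5 - 103 - 2*(1 - 1*72)/5) = 4209*(-1/836) + 6878/(8/5 - 103 - 2*(1 - 72)/5) = -4209/836 + 6878/(8/5 - 103 - ⅖*(-71)) = -4209/836 + 6878/(8/5 - 103 + 142/5) = -4209/836 + 6878/(-73) = -4209/836 + 6878*(-1/73) = -4209/836 - 6878/73 = -6057265/61028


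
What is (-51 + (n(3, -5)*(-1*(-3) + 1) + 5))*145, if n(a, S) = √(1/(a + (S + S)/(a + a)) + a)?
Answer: -6670 + 290*√15 ≈ -5546.8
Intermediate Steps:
n(a, S) = √(a + 1/(a + S/a)) (n(a, S) = √(1/(a + (2*S)/((2*a))) + a) = √(1/(a + (2*S)*(1/(2*a))) + a) = √(1/(a + S/a) + a) = √(a + 1/(a + S/a)))
(-51 + (n(3, -5)*(-1*(-3) + 1) + 5))*145 = (-51 + (√(3*(1 - 5 + 3²)/(-5 + 3²))*(-1*(-3) + 1) + 5))*145 = (-51 + (√(3*(1 - 5 + 9)/(-5 + 9))*(3 + 1) + 5))*145 = (-51 + (√(3*5/4)*4 + 5))*145 = (-51 + (√(3*(¼)*5)*4 + 5))*145 = (-51 + (√(15/4)*4 + 5))*145 = (-51 + ((√15/2)*4 + 5))*145 = (-51 + (2*√15 + 5))*145 = (-51 + (5 + 2*√15))*145 = (-46 + 2*√15)*145 = -6670 + 290*√15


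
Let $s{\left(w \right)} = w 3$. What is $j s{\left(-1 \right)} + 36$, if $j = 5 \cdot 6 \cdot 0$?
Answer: $36$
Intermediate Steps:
$j = 0$ ($j = 30 \cdot 0 = 0$)
$s{\left(w \right)} = 3 w$
$j s{\left(-1 \right)} + 36 = 0 \cdot 3 \left(-1\right) + 36 = 0 \left(-3\right) + 36 = 0 + 36 = 36$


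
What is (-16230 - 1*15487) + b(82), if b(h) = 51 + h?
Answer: -31584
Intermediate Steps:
(-16230 - 1*15487) + b(82) = (-16230 - 1*15487) + (51 + 82) = (-16230 - 15487) + 133 = -31717 + 133 = -31584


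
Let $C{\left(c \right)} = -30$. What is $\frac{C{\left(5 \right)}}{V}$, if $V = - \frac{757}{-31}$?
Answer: $- \frac{930}{757} \approx -1.2285$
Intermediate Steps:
$V = \frac{757}{31}$ ($V = \left(-757\right) \left(- \frac{1}{31}\right) = \frac{757}{31} \approx 24.419$)
$\frac{C{\left(5 \right)}}{V} = - \frac{30}{\frac{757}{31}} = \left(-30\right) \frac{31}{757} = - \frac{930}{757}$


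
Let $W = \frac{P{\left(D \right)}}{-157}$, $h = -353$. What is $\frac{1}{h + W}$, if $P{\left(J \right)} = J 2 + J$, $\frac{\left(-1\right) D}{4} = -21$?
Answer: $- \frac{157}{55673} \approx -0.00282$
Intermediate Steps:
$D = 84$ ($D = \left(-4\right) \left(-21\right) = 84$)
$P{\left(J \right)} = 3 J$ ($P{\left(J \right)} = 2 J + J = 3 J$)
$W = - \frac{252}{157}$ ($W = \frac{3 \cdot 84}{-157} = 252 \left(- \frac{1}{157}\right) = - \frac{252}{157} \approx -1.6051$)
$\frac{1}{h + W} = \frac{1}{-353 - \frac{252}{157}} = \frac{1}{- \frac{55673}{157}} = - \frac{157}{55673}$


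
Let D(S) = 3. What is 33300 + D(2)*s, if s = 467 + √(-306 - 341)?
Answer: 34701 + 3*I*√647 ≈ 34701.0 + 76.309*I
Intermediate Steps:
s = 467 + I*√647 (s = 467 + √(-647) = 467 + I*√647 ≈ 467.0 + 25.436*I)
33300 + D(2)*s = 33300 + 3*(467 + I*√647) = 33300 + (1401 + 3*I*√647) = 34701 + 3*I*√647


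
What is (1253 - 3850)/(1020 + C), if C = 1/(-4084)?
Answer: -1515164/595097 ≈ -2.5461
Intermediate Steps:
C = -1/4084 ≈ -0.00024486
(1253 - 3850)/(1020 + C) = (1253 - 3850)/(1020 - 1/4084) = -2597/4165679/4084 = -2597*4084/4165679 = -1515164/595097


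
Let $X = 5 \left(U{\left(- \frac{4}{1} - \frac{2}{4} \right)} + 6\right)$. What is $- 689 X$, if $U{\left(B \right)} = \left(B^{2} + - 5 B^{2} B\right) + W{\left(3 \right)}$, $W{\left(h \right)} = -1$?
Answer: $- \frac{13252915}{8} \approx -1.6566 \cdot 10^{6}$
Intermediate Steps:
$U{\left(B \right)} = -1 + B^{2} - 5 B^{3}$ ($U{\left(B \right)} = \left(B^{2} + - 5 B^{2} B\right) - 1 = \left(B^{2} - 5 B^{3}\right) - 1 = -1 + B^{2} - 5 B^{3}$)
$X = \frac{19235}{8}$ ($X = 5 \left(\left(-1 + \left(- \frac{4}{1} - \frac{2}{4}\right)^{2} - 5 \left(- \frac{4}{1} - \frac{2}{4}\right)^{3}\right) + 6\right) = 5 \left(\left(-1 + \left(\left(-4\right) 1 - \frac{1}{2}\right)^{2} - 5 \left(\left(-4\right) 1 - \frac{1}{2}\right)^{3}\right) + 6\right) = 5 \left(\left(-1 + \left(-4 - \frac{1}{2}\right)^{2} - 5 \left(-4 - \frac{1}{2}\right)^{3}\right) + 6\right) = 5 \left(\left(-1 + \left(- \frac{9}{2}\right)^{2} - 5 \left(- \frac{9}{2}\right)^{3}\right) + 6\right) = 5 \left(\left(-1 + \frac{81}{4} - - \frac{3645}{8}\right) + 6\right) = 5 \left(\left(-1 + \frac{81}{4} + \frac{3645}{8}\right) + 6\right) = 5 \left(\frac{3799}{8} + 6\right) = 5 \cdot \frac{3847}{8} = \frac{19235}{8} \approx 2404.4$)
$- 689 X = \left(-689\right) \frac{19235}{8} = - \frac{13252915}{8}$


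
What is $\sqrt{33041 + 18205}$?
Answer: $3 \sqrt{5694} \approx 226.38$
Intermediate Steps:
$\sqrt{33041 + 18205} = \sqrt{51246} = 3 \sqrt{5694}$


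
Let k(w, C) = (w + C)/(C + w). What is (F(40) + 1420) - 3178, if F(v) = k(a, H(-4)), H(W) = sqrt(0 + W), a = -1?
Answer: -1757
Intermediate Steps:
H(W) = sqrt(W)
k(w, C) = 1 (k(w, C) = (C + w)/(C + w) = 1)
F(v) = 1
(F(40) + 1420) - 3178 = (1 + 1420) - 3178 = 1421 - 3178 = -1757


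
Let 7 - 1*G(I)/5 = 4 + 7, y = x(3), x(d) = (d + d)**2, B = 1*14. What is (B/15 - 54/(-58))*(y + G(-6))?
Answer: 12976/435 ≈ 29.830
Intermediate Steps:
B = 14
x(d) = 4*d**2 (x(d) = (2*d)**2 = 4*d**2)
y = 36 (y = 4*3**2 = 4*9 = 36)
G(I) = -20 (G(I) = 35 - 5*(4 + 7) = 35 - 5*11 = 35 - 55 = -20)
(B/15 - 54/(-58))*(y + G(-6)) = (14/15 - 54/(-58))*(36 - 20) = (14*(1/15) - 54*(-1/58))*16 = (14/15 + 27/29)*16 = (811/435)*16 = 12976/435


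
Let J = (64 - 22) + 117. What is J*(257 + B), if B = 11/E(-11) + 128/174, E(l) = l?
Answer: 1183808/29 ≈ 40821.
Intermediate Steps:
J = 159 (J = 42 + 117 = 159)
B = -23/87 (B = 11/(-11) + 128/174 = 11*(-1/11) + 128*(1/174) = -1 + 64/87 = -23/87 ≈ -0.26437)
J*(257 + B) = 159*(257 - 23/87) = 159*(22336/87) = 1183808/29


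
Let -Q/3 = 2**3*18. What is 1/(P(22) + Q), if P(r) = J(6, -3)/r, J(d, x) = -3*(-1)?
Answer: -22/9501 ≈ -0.0023155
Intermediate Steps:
J(d, x) = 3
Q = -432 (Q = -3*2**3*18 = -24*18 = -3*144 = -432)
P(r) = 3/r
1/(P(22) + Q) = 1/(3/22 - 432) = 1/(-9501/22) = -22/9501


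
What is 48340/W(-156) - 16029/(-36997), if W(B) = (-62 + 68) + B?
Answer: -178603063/554955 ≈ -321.83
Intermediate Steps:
W(B) = 6 + B
48340/W(-156) - 16029/(-36997) = 48340/(6 - 156) - 16029/(-36997) = 48340/(-150) - 16029*(-1/36997) = 48340*(-1/150) + 16029/36997 = -4834/15 + 16029/36997 = -178603063/554955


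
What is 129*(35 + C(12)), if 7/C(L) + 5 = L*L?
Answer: 628488/139 ≈ 4521.5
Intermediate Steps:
C(L) = 7/(-5 + L²) (C(L) = 7/(-5 + L*L) = 7/(-5 + L²))
129*(35 + C(12)) = 129*(35 + 7/(-5 + 12²)) = 129*(35 + 7/(-5 + 144)) = 129*(35 + 7/139) = 129*(4872/139) = 628488/139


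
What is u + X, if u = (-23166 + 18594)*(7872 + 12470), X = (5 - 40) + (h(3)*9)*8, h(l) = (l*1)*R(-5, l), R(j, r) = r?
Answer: -93003011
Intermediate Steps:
h(l) = l² (h(l) = (l*1)*l = l*l = l²)
X = 613 (X = (5 - 40) + (3²*9)*8 = -35 + (9*9)*8 = -35 + 81*8 = -35 + 648 = 613)
u = -93003624 (u = -4572*20342 = -93003624)
u + X = -93003624 + 613 = -93003011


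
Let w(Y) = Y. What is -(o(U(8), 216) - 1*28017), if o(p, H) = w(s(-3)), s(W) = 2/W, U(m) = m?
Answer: 84053/3 ≈ 28018.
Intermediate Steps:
o(p, H) = -⅔ (o(p, H) = 2/(-3) = 2*(-⅓) = -⅔)
-(o(U(8), 216) - 1*28017) = -(-⅔ - 1*28017) = -(-⅔ - 28017) = -1*(-84053/3) = 84053/3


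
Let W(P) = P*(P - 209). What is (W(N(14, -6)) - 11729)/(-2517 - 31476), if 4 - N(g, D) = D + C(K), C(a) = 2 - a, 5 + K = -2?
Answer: 3979/11331 ≈ 0.35116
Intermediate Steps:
K = -7 (K = -5 - 2 = -7)
N(g, D) = -5 - D (N(g, D) = 4 - (D + (2 - 1*(-7))) = 4 - (D + (2 + 7)) = 4 - (D + 9) = 4 - (9 + D) = 4 + (-9 - D) = -5 - D)
W(P) = P*(-209 + P)
(W(N(14, -6)) - 11729)/(-2517 - 31476) = ((-5 - 1*(-6))*(-209 + (-5 - 1*(-6))) - 11729)/(-2517 - 31476) = ((-5 + 6)*(-209 + (-5 + 6)) - 11729)/(-33993) = (1*(-209 + 1) - 11729)*(-1/33993) = (1*(-208) - 11729)*(-1/33993) = (-208 - 11729)*(-1/33993) = -11937*(-1/33993) = 3979/11331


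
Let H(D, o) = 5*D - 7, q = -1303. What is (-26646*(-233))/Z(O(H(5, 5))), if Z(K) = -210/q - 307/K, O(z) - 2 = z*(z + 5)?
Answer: -3365314764864/312661 ≈ -1.0763e+7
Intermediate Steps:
H(D, o) = -7 + 5*D
O(z) = 2 + z*(5 + z) (O(z) = 2 + z*(z + 5) = 2 + z*(5 + z))
Z(K) = 210/1303 - 307/K (Z(K) = -210/(-1303) - 307/K = -210*(-1/1303) - 307/K = 210/1303 - 307/K)
(-26646*(-233))/Z(O(H(5, 5))) = (-26646*(-233))/(210/1303 - 307/(2 + (-7 + 5*5)**2 + 5*(-7 + 5*5))) = 6208518/(210/1303 - 307/(2 + (-7 + 25)**2 + 5*(-7 + 25))) = 6208518/(210/1303 - 307/(2 + 18**2 + 5*18)) = 6208518/(210/1303 - 307/(2 + 324 + 90)) = 6208518/(210/1303 - 307/416) = 6208518/(-312661/542048) = 6208518*(-542048/312661) = -3365314764864/312661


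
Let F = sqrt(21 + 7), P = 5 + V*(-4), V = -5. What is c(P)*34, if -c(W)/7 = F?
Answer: -476*sqrt(7) ≈ -1259.4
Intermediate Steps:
P = 25 (P = 5 - 5*(-4) = 5 + 20 = 25)
F = 2*sqrt(7) (F = sqrt(28) = 2*sqrt(7) ≈ 5.2915)
c(W) = -14*sqrt(7)
c(P)*34 = -14*sqrt(7)*34 = -476*sqrt(7)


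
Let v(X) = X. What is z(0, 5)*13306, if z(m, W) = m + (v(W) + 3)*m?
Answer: 0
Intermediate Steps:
z(m, W) = m + m*(3 + W) (z(m, W) = m + (W + 3)*m = m + (3 + W)*m = m + m*(3 + W))
z(0, 5)*13306 = (0*(4 + 5))*13306 = (0*9)*13306 = 0*13306 = 0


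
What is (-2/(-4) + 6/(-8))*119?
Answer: -119/4 ≈ -29.750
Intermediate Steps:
(-2/(-4) + 6/(-8))*119 = (-2*(-1/4) + 6*(-1/8))*119 = (1/2 - 3/4)*119 = -1/4*119 = -119/4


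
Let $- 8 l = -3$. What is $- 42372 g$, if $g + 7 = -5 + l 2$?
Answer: $476685$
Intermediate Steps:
$l = \frac{3}{8}$ ($l = \left(- \frac{1}{8}\right) \left(-3\right) = \frac{3}{8} \approx 0.375$)
$g = - \frac{45}{4}$ ($g = -7 + \left(-5 + \frac{3}{8} \cdot 2\right) = -7 + \left(-5 + \frac{3}{4}\right) = -7 - \frac{17}{4} = - \frac{45}{4} \approx -11.25$)
$- 42372 g = \left(-42372\right) \left(- \frac{45}{4}\right) = 476685$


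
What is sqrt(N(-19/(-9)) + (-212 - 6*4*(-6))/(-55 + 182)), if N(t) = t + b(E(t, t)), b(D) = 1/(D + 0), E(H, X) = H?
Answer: 17*sqrt(371602)/7239 ≈ 1.4316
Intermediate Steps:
b(D) = 1/D
N(t) = t + 1/t
sqrt(N(-19/(-9)) + (-212 - 6*4*(-6))/(-55 + 182)) = sqrt((-19/(-9) + 1/(-19/(-9))) + (-212 - 6*4*(-6))/(-55 + 182)) = sqrt((-19*(-1/9) + 1/(-19*(-1/9))) + (-212 - 24*(-6))/127) = sqrt((19/9 + 1/(19/9)) + (-212 + 144)*(1/127)) = sqrt((19/9 + 9/19) - 68*1/127) = sqrt(442/171 - 68/127) = sqrt(44506/21717) = 17*sqrt(371602)/7239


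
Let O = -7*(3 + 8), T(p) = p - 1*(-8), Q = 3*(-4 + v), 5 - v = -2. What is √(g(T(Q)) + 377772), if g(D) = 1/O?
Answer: √2239810111/77 ≈ 614.63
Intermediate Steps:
v = 7 (v = 5 - 1*(-2) = 5 + 2 = 7)
Q = 9 (Q = 3*(-4 + 7) = 3*3 = 9)
T(p) = 8 + p (T(p) = p + 8 = 8 + p)
O = -77 (O = -7*11 = -77)
g(D) = -1/77 (g(D) = 1/(-77) = -1/77)
√(g(T(Q)) + 377772) = √(-1/77 + 377772) = √(29088443/77) = √2239810111/77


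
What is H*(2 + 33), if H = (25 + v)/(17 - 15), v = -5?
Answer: 350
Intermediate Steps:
H = 10 (H = (25 - 5)/(17 - 15) = 20/2 = 20*(½) = 10)
H*(2 + 33) = 10*(2 + 33) = 10*35 = 350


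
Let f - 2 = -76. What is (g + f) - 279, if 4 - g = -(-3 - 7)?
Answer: -359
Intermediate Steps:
f = -74 (f = 2 - 76 = -74)
g = -6 (g = 4 - (-1)*(-3 - 7) = 4 - (-1)*(-10) = 4 - 1*10 = 4 - 10 = -6)
(g + f) - 279 = (-6 - 74) - 279 = -80 - 279 = -359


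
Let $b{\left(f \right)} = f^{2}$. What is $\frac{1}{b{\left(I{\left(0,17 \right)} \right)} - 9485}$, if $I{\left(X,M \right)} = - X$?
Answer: $- \frac{1}{9485} \approx -0.00010543$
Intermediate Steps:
$\frac{1}{b{\left(I{\left(0,17 \right)} \right)} - 9485} = \frac{1}{\left(\left(-1\right) 0\right)^{2} - 9485} = \frac{1}{0^{2} - 9485} = \frac{1}{0 - 9485} = \frac{1}{-9485} = - \frac{1}{9485}$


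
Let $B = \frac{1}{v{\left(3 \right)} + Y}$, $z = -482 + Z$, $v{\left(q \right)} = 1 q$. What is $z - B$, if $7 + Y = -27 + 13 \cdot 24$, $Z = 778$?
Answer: $\frac{83175}{281} \approx 296.0$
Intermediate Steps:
$v{\left(q \right)} = q$
$Y = 278$ ($Y = -7 + \left(-27 + 13 \cdot 24\right) = -7 + \left(-27 + 312\right) = -7 + 285 = 278$)
$z = 296$ ($z = -482 + 778 = 296$)
$B = \frac{1}{281}$ ($B = \frac{1}{3 + 278} = \frac{1}{281} \approx 0.0035587$)
$z - B = 296 - \frac{1}{281} = \frac{83175}{281}$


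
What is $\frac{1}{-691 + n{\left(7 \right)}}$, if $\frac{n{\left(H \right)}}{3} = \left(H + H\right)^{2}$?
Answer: $- \frac{1}{103} \approx -0.0097087$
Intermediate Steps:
$n{\left(H \right)} = 12 H^{2}$ ($n{\left(H \right)} = 3 \left(H + H\right)^{2} = 3 \left(2 H\right)^{2} = 3 \cdot 4 H^{2} = 12 H^{2}$)
$\frac{1}{-691 + n{\left(7 \right)}} = \frac{1}{-691 + 12 \cdot 7^{2}} = \frac{1}{-691 + 12 \cdot 49} = \frac{1}{-691 + 588} = \frac{1}{-103} = - \frac{1}{103}$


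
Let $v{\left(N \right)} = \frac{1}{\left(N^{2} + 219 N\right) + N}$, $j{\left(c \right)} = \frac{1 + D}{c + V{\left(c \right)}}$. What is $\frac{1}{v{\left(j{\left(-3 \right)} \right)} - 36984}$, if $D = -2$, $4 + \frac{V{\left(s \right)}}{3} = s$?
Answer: $- \frac{5281}{195311928} \approx -2.7039 \cdot 10^{-5}$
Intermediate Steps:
$V{\left(s \right)} = -12 + 3 s$
$j{\left(c \right)} = - \frac{1}{-12 + 4 c}$ ($j{\left(c \right)} = \frac{1 - 2}{c + \left(-12 + 3 c\right)} = - \frac{1}{-12 + 4 c}$)
$v{\left(N \right)} = \frac{1}{N^{2} + 220 N}$
$\frac{1}{v{\left(j{\left(-3 \right)} \right)} - 36984} = \frac{1}{\frac{1}{- \frac{1}{-12 + 4 \left(-3\right)} \left(220 - \frac{1}{-12 + 4 \left(-3\right)}\right)} - 36984} = \frac{1}{\frac{1}{- \frac{1}{-12 - 12} \left(220 - \frac{1}{-12 - 12}\right)} - 36984} = \frac{1}{\frac{1}{- \frac{1}{-24} \left(220 - \frac{1}{-24}\right)} - 36984} = \frac{1}{\frac{1}{\left(-1\right) \left(- \frac{1}{24}\right) \left(220 - - \frac{1}{24}\right)} - 36984} = \frac{1}{\frac{\frac{1}{\frac{1}{24}}}{220 + \frac{1}{24}} - 36984} = \frac{1}{\frac{24}{\frac{5281}{24}} - 36984} = \frac{1}{24 \cdot \frac{24}{5281} - 36984} = \frac{1}{\frac{576}{5281} - 36984} = \frac{1}{- \frac{195311928}{5281}} = - \frac{5281}{195311928}$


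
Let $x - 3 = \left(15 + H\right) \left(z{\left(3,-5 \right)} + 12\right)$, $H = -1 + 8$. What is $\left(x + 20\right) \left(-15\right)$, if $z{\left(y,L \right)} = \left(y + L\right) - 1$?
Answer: $-3315$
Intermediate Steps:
$z{\left(y,L \right)} = -1 + L + y$ ($z{\left(y,L \right)} = \left(L + y\right) - 1 = -1 + L + y$)
$H = 7$
$x = 201$ ($x = 3 + \left(15 + 7\right) \left(\left(-1 - 5 + 3\right) + 12\right) = 3 + 22 \left(-3 + 12\right) = 3 + 22 \cdot 9 = 3 + 198 = 201$)
$\left(x + 20\right) \left(-15\right) = \left(201 + 20\right) \left(-15\right) = 221 \left(-15\right) = -3315$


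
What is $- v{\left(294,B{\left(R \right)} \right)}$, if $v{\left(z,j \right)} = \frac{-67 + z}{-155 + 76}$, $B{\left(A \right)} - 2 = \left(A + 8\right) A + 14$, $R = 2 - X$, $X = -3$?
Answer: $\frac{227}{79} \approx 2.8734$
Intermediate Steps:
$R = 5$ ($R = 2 - -3 = 2 + 3 = 5$)
$B{\left(A \right)} = 16 + A \left(8 + A\right)$ ($B{\left(A \right)} = 2 + \left(\left(A + 8\right) A + 14\right) = 2 + \left(\left(8 + A\right) A + 14\right) = 2 + \left(A \left(8 + A\right) + 14\right) = 2 + \left(14 + A \left(8 + A\right)\right) = 16 + A \left(8 + A\right)$)
$v{\left(z,j \right)} = \frac{67}{79} - \frac{z}{79}$ ($v{\left(z,j \right)} = \frac{-67 + z}{-79} = \left(-67 + z\right) \left(- \frac{1}{79}\right) = \frac{67}{79} - \frac{z}{79}$)
$- v{\left(294,B{\left(R \right)} \right)} = - (\frac{67}{79} - \frac{294}{79}) = \left(-1\right) \left(- \frac{227}{79}\right) = \frac{227}{79}$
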